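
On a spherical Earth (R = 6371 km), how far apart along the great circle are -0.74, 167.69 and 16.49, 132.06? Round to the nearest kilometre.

4352 km

Δλ = 132.06 − 167.69 = -35.63°.
Δφ = 16.49 − -0.74 = 17.23°.
a = sin²(Δφ/2) + cos φ₁ · cos φ₂ · sin²(Δλ/2) = 0.112183.
c = 2·atan2(√a, √(1−a)) = 0.68308 rad → d = 6371·c ≈ 4351.89 km.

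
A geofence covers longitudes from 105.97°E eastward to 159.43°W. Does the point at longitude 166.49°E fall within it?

Yes

Band width going east from +105.97° to -159.43°: ((-159.43 − 105.97) mod 360) = 94.60°.
Offset of +166.49° east of the west edge: ((166.49 − 105.97) mod 360) = 60.52°.
60.52° ≤ 94.60° ⇒ inside.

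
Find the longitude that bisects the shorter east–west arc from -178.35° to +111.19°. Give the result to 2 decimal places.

+146.42°

Signed shortest Δλ from -178.35° to +111.19° is -70.46°.
Midpoint longitude = -178.35° + (-70.46°)/2 = -178.35° − 35.23° = -213.58°.
Normalise into (−180°, 180°]: +146.42°.
(The naïve average (-178.35 + +111.19)/2 = -33.58° is on the wrong side of the globe.)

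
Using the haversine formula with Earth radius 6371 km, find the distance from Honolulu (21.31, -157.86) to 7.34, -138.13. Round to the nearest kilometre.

2627 km

Δλ = -138.13 − -157.86 = 19.73°.
Δφ = 7.34 − 21.31 = -13.97°.
a = sin²(Δφ/2) + cos φ₁ · cos φ₂ · sin²(Δλ/2) = 0.041911.
c = 2·atan2(√a, √(1−a)) = 0.41236 rad → d = 6371·c ≈ 2627.14 km.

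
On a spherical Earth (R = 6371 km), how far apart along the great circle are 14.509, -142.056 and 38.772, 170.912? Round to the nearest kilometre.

Δλ = 170.912 − -142.056 = 312.968°; wrapped into (−180°, 180°]: -47.032°.
Δφ = 38.772 − 14.509 = 24.263°.
a = sin²(Δφ/2) + cos φ₁ · cos φ₂ · sin²(Δλ/2) = 0.164330.
c = 2·atan2(√a, √(1−a)) = 0.83478 rad → d = 6371·c ≈ 5318.40 km.

5318 km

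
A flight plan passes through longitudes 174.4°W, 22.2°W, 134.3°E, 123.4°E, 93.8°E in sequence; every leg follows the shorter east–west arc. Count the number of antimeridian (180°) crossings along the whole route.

0

Leg 1: -174.4° → -22.2°, shortest Δλ = 152.2° (east) — does not cross 180°.
Leg 2: -22.2° → +134.3°, shortest Δλ = 156.5° (east) — does not cross 180°.
Leg 3: +134.3° → +123.4°, shortest Δλ = -10.9° (west) — does not cross 180°.
Leg 4: +123.4° → +93.8°, shortest Δλ = -29.6° (west) — does not cross 180°.
Total crossings: 0.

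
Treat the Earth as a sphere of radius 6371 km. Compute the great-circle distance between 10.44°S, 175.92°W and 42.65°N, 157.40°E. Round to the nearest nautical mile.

3508 nmi

Δλ = 157.40 − -175.92 = 333.32°; wrapped into (−180°, 180°]: -26.68°.
Δφ = 42.65 − -10.44 = 53.09°.
a = sin²(Δφ/2) + cos φ₁ · cos φ₂ · sin²(Δλ/2) = 0.238227.
c = 2·atan2(√a, √(1−a)) = 1.01979 rad → d = 6371·c ≈ 6497.08 km ≈ 3508.14 nmi.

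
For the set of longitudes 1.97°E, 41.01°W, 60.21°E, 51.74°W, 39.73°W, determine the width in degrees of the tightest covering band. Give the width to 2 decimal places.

Sort the longitudes: -51.74°, -41.01°, -39.73°, +1.97°, +60.21°.
Eastward gaps between consecutive values (wrapping around): 10.73°, 1.28°, 41.70°, 58.24°, 248.05°.
Largest gap = 248.05° ⇒ minimal covering band is its complement: 360° − 248.05° = 111.95°.
Band runs from -51.74° eastward to +60.21°.

111.95°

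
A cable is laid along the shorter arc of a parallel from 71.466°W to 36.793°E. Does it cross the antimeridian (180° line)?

Signed shortest Δλ = ((36.793 − -71.466 + 180) mod 360) − 180 = 108.259°.
Going east by 108.259° from -71.466° reaches +36.793° without touching 180°.

No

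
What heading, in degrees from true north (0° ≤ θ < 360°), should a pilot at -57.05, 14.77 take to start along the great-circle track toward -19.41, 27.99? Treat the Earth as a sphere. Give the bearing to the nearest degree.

20°

Δλ = 27.99 − 14.77 = 13.22°.
θ = atan2( sin Δλ · cos φ₂ , cos φ₁ · sin φ₂ − sin φ₁ · cos φ₂ · cos Δλ )
  = atan2(0.21569, 0.58972) = 20.090° → normalised to [0°, 360°): 20.090°.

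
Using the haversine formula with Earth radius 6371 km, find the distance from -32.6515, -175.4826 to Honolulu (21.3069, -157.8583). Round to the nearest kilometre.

6285 km

Δλ = -157.8583 − -175.4826 = 17.6243°.
Δφ = 21.3069 − -32.6515 = 53.9584°.
a = sin²(Δφ/2) + cos φ₁ · cos φ₂ · sin²(Δλ/2) = 0.224223.
c = 2·atan2(√a, √(1−a)) = 0.98657 rad → d = 6371·c ≈ 6285.44 km.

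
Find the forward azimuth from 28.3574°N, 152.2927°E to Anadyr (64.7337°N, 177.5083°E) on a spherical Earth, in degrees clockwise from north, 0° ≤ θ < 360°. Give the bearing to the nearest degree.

17°

Δλ = 177.5083 − 152.2927 = 25.2156°.
θ = atan2( sin Δλ · cos φ₂ , cos φ₁ · sin φ₂ − sin φ₁ · cos φ₂ · cos Δλ )
  = atan2(0.18184, 0.61240) = 16.538° → normalised to [0°, 360°): 16.538°.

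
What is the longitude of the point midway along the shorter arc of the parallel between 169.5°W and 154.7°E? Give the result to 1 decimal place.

Signed shortest Δλ from -169.5° to +154.7° is -35.8°.
Midpoint longitude = -169.5° + (-35.8°)/2 = -169.5° − 17.9° = -187.4°.
Normalise into (−180°, 180°]: +172.6°.
(The naïve average (-169.5 + +154.7)/2 = -7.4° is on the wrong side of the globe.)

172.6°E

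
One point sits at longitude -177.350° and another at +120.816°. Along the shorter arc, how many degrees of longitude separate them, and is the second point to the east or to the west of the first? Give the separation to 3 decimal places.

Raw difference: 120.816 − -177.350 = 298.166°.
Normalise into (−180°, 180°]: 298.166° − 360° = -61.834°.
Negative ⇒ the second point lies to the west; separation 61.834°.

61.834° west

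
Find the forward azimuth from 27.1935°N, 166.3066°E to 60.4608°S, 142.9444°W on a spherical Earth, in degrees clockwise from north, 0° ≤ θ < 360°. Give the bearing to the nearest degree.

Δλ = -142.9444 − 166.3066 = -309.2510°; wrapped into (−180°, 180°]: 50.7490°.
θ = atan2( sin Δλ · cos φ₂ , cos φ₁ · sin φ₂ − sin φ₁ · cos φ₂ · cos Δλ )
  = atan2(0.38178, -0.91641) = 157.383° → normalised to [0°, 360°): 157.383°.

157°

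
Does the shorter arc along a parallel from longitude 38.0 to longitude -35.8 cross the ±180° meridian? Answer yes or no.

No

Signed shortest Δλ = ((-35.8 − 38.0 + 180) mod 360) − 180 = -73.8°.
Going west by 73.8° from +38.0° reaches -35.8° without touching 180°.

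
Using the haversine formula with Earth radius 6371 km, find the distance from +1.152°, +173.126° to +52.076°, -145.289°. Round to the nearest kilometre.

Δλ = -145.289 − 173.126 = -318.415°; wrapped into (−180°, 180°]: 41.585°.
Δφ = 52.076 − 1.152 = 50.924°.
a = sin²(Δφ/2) + cos φ₁ · cos φ₂ · sin²(Δλ/2) = 0.262259.
c = 2·atan2(√a, √(1−a)) = 1.07528 rad → d = 6371·c ≈ 6850.64 km.

6851 km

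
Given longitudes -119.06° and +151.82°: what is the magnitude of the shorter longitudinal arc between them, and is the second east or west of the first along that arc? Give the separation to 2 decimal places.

89.12° west

Raw difference: 151.82 − -119.06 = 270.88°.
Normalise into (−180°, 180°]: 270.88° − 360° = -89.12°.
Negative ⇒ the second point lies to the west; separation 89.12°.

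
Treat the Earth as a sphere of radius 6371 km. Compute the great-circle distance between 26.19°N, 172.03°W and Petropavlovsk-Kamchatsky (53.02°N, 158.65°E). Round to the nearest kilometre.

Δλ = 158.65 − -172.03 = 330.68°; wrapped into (−180°, 180°]: -29.32°.
Δφ = 53.02 − 26.19 = 26.83°.
a = sin²(Δφ/2) + cos φ₁ · cos φ₂ · sin²(Δλ/2) = 0.088399.
c = 2·atan2(√a, √(1−a)) = 0.60377 rad → d = 6371·c ≈ 3846.60 km.

3847 km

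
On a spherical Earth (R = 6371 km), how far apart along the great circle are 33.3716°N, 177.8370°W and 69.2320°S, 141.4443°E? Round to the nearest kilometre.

Δλ = 141.4443 − -177.8370 = 319.2813°; wrapped into (−180°, 180°]: -40.7187°.
Δφ = -69.2320 − 33.3716 = -102.6036°.
a = sin²(Δφ/2) + cos φ₁ · cos φ₂ · sin²(Δλ/2) = 0.644945.
c = 2·atan2(√a, √(1−a)) = 1.86491 rad → d = 6371·c ≈ 11881.32 km.

11881 km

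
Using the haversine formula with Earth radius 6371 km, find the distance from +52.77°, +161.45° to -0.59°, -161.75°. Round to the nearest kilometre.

6845 km

Δλ = -161.75 − 161.45 = -323.20°; wrapped into (−180°, 180°]: 36.80°.
Δφ = -0.59 − 52.77 = -53.36°.
a = sin²(Δφ/2) + cos φ₁ · cos φ₂ · sin²(Δλ/2) = 0.261885.
c = 2·atan2(√a, √(1−a)) = 1.07443 rad → d = 6371·c ≈ 6845.21 km.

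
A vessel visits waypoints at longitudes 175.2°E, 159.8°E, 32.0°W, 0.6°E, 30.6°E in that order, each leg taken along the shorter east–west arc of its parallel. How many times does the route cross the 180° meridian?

Leg 1: +175.2° → +159.8°, shortest Δλ = -15.4° (west) — does not cross 180°.
Leg 2: +159.8° → -32.0°, shortest Δλ = 168.2° (east) — crosses 180°.
Leg 3: -32.0° → +0.6°, shortest Δλ = 32.6° (east) — does not cross 180°.
Leg 4: +0.6° → +30.6°, shortest Δλ = 30.0° (east) — does not cross 180°.
Total crossings: 1.

1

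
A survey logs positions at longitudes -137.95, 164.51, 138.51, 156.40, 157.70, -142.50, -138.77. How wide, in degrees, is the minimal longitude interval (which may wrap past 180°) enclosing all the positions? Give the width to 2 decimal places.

Sort the longitudes: -142.50°, -138.77°, -137.95°, +138.51°, +156.40°, +157.70°, +164.51°.
Eastward gaps between consecutive values (wrapping around): 3.73°, 0.82°, 276.46°, 17.89°, 1.30°, 6.81°, 52.99°.
Largest gap = 276.46° ⇒ minimal covering band is its complement: 360° − 276.46° = 83.54°.
Band runs from +138.51° eastward to -137.95°, crossing the antimeridian.

83.54°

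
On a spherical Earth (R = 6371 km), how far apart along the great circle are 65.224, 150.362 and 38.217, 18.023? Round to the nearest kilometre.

Δλ = 18.023 − 150.362 = -132.339°.
Δφ = 38.217 − 65.224 = -27.007°.
a = sin²(Δφ/2) + cos φ₁ · cos φ₂ · sin²(Δλ/2) = 0.330030.
c = 2·atan2(√a, √(1−a)) = 1.22394 rad → d = 6371·c ≈ 7797.74 km.

7798 km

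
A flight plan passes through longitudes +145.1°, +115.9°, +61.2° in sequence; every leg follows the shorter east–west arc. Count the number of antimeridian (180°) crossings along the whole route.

0

Leg 1: +145.1° → +115.9°, shortest Δλ = -29.2° (west) — does not cross 180°.
Leg 2: +115.9° → +61.2°, shortest Δλ = -54.7° (west) — does not cross 180°.
Total crossings: 0.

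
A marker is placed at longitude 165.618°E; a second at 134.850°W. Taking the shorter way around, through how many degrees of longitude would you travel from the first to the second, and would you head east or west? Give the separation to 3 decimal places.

59.532° east

Raw difference: -134.850 − 165.618 = -300.468°.
Normalise into (−180°, 180°]: -300.468° + 360° = 59.532°.
Positive ⇒ the second point lies to the east; separation 59.532°.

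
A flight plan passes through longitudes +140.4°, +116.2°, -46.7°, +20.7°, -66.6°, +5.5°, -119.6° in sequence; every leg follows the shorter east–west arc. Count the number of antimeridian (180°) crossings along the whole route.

Leg 1: +140.4° → +116.2°, shortest Δλ = -24.2° (west) — does not cross 180°.
Leg 2: +116.2° → -46.7°, shortest Δλ = -162.9° (west) — does not cross 180°.
Leg 3: -46.7° → +20.7°, shortest Δλ = 67.4° (east) — does not cross 180°.
Leg 4: +20.7° → -66.6°, shortest Δλ = -87.3° (west) — does not cross 180°.
Leg 5: -66.6° → +5.5°, shortest Δλ = 72.1° (east) — does not cross 180°.
Leg 6: +5.5° → -119.6°, shortest Δλ = -125.1° (west) — does not cross 180°.
Total crossings: 0.

0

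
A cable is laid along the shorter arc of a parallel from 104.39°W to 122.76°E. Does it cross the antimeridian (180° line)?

Yes

Naïve |122.76 − -104.39| = 227.15° > 180°, so the shorter arc goes the other way round — across 180°.
Signed shortest Δλ = ((122.76 − -104.39 + 180) mod 360) − 180 = -132.85°.
Going west by 132.85° from -104.39° passes through 180° before reaching +122.76°.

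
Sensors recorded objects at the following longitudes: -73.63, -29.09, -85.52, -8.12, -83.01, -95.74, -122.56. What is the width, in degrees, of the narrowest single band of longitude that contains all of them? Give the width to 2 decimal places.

114.44°

Sort the longitudes: -122.56°, -95.74°, -85.52°, -83.01°, -73.63°, -29.09°, -8.12°.
Eastward gaps between consecutive values (wrapping around): 26.82°, 10.22°, 2.51°, 9.38°, 44.54°, 20.97°, 245.56°.
Largest gap = 245.56° ⇒ minimal covering band is its complement: 360° − 245.56° = 114.44°.
Band runs from -122.56° eastward to -8.12°.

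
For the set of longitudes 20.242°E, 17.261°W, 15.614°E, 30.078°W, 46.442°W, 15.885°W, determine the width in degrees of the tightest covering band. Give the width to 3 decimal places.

66.684°

Sort the longitudes: -46.442°, -30.078°, -17.261°, -15.885°, +15.614°, +20.242°.
Eastward gaps between consecutive values (wrapping around): 16.364°, 12.817°, 1.376°, 31.499°, 4.628°, 293.316°.
Largest gap = 293.316° ⇒ minimal covering band is its complement: 360° − 293.316° = 66.684°.
Band runs from -46.442° eastward to +20.242°.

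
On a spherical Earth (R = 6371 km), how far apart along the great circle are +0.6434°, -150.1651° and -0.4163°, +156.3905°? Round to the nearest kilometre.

5944 km

Δλ = 156.3905 − -150.1651 = 306.5556°; wrapped into (−180°, 180°]: -53.4444°.
Δφ = -0.4163 − 0.6434 = -1.0597°.
a = sin²(Δφ/2) + cos φ₁ · cos φ₂ · sin²(Δλ/2) = 0.202266.
c = 2·atan2(√a, √(1−a)) = 0.93295 rad → d = 6371·c ≈ 5943.82 km.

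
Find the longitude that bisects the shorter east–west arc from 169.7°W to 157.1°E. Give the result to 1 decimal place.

173.7°E

Signed shortest Δλ from -169.7° to +157.1° is -33.2°.
Midpoint longitude = -169.7° + (-33.2°)/2 = -169.7° − 16.6° = -186.3°.
Normalise into (−180°, 180°]: +173.7°.
(The naïve average (-169.7 + +157.1)/2 = -6.3° is on the wrong side of the globe.)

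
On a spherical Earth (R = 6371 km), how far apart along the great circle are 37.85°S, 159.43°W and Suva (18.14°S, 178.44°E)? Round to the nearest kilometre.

Δλ = 178.44 − -159.43 = 337.87°; wrapped into (−180°, 180°]: -22.13°.
Δφ = -18.14 − -37.85 = 19.71°.
a = sin²(Δφ/2) + cos φ₁ · cos φ₂ · sin²(Δλ/2) = 0.056934.
c = 2·atan2(√a, √(1−a)) = 0.48186 rad → d = 6371·c ≈ 3069.95 km.

3070 km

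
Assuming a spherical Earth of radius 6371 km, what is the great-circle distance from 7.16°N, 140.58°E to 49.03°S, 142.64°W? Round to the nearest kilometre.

Δλ = -142.64 − 140.58 = -283.22°; wrapped into (−180°, 180°]: 76.78°.
Δφ = -49.03 − 7.16 = -56.19°.
a = sin²(Δφ/2) + cos φ₁ · cos φ₂ · sin²(Δλ/2) = 0.472668.
c = 2·atan2(√a, √(1−a)) = 1.51610 rad → d = 6371·c ≈ 9659.10 km.

9659 km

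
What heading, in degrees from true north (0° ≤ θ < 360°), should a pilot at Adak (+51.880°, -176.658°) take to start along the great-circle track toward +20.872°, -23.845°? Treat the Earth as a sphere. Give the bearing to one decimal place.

26.0°

Δλ = -23.845 − -176.658 = 152.813°.
θ = atan2( sin Δλ · cos φ₂ , cos φ₁ · sin φ₂ − sin φ₁ · cos φ₂ · cos Δλ )
  = atan2(0.42691, 0.87382) = 26.038° → normalised to [0°, 360°): 26.038°.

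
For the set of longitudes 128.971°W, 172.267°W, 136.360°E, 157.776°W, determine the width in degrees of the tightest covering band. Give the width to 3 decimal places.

Sort the longitudes: -172.267°, -157.776°, -128.971°, +136.360°.
Eastward gaps between consecutive values (wrapping around): 14.491°, 28.805°, 265.331°, 51.373°.
Largest gap = 265.331° ⇒ minimal covering band is its complement: 360° − 265.331° = 94.669°.
Band runs from +136.360° eastward to -128.971°, crossing the antimeridian.

94.669°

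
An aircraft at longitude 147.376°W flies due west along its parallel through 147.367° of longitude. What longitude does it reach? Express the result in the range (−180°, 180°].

65.257°E

Start at -147.376°; shift −147.367° → -294.743°.
-294.743° lies outside (−180°, 180°]; add 360° → +65.257°.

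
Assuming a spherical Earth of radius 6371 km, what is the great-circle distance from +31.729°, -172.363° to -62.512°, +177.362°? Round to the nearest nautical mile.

Δλ = 177.362 − -172.363 = 349.725°; wrapped into (−180°, 180°]: -10.275°.
Δφ = -62.512 − 31.729 = -94.241°.
a = sin²(Δφ/2) + cos φ₁ · cos φ₂ · sin²(Δλ/2) = 0.540124.
c = 2·atan2(√a, √(1−a)) = 1.65113 rad → d = 6371·c ≈ 10519.35 km ≈ 5680.00 nmi.

5680 nmi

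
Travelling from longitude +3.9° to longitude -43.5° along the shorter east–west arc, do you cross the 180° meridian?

No

Signed shortest Δλ = ((-43.5 − 3.9 + 180) mod 360) − 180 = -47.4°.
Going west by 47.4° from +3.9° reaches -43.5° without touching 180°.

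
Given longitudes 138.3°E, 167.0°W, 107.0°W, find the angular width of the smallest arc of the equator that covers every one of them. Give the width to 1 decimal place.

Sort the longitudes: -167.0°, -107.0°, +138.3°.
Eastward gaps between consecutive values (wrapping around): 60.0°, 245.3°, 54.7°.
Largest gap = 245.3° ⇒ minimal covering band is its complement: 360° − 245.3° = 114.7°.
Band runs from +138.3° eastward to -107.0°, crossing the antimeridian.

114.7°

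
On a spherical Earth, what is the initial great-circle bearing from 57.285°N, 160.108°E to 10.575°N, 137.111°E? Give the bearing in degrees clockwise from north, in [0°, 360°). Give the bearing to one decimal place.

Δλ = 137.111 − 160.108 = -22.997°.
θ = atan2( sin Δλ · cos φ₂ , cos φ₁ · sin φ₂ − sin φ₁ · cos φ₂ · cos Δλ )
  = atan2(-0.38405, -0.66216) = -149.887° → normalised to [0°, 360°): 210.113°.

210.1°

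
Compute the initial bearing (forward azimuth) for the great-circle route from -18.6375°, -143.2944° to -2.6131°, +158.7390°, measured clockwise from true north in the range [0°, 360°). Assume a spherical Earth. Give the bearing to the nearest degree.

Δλ = 158.7390 − -143.2944 = 302.0334°; wrapped into (−180°, 180°]: -57.9666°.
θ = atan2( sin Δλ · cos φ₂ , cos φ₁ · sin φ₂ − sin φ₁ · cos φ₂ · cos Δλ )
  = atan2(-0.84686, 0.12613) = -81.529° → normalised to [0°, 360°): 278.471°.

278°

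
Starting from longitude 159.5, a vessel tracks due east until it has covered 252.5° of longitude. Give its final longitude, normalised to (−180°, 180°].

+52.0°

Start at +159.5°; shift +252.5° → +412.0°.
+412.0° lies outside (−180°, 180°]; subtract 360° → +52.0°.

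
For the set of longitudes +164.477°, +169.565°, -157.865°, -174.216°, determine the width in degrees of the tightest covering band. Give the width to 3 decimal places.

Sort the longitudes: -174.216°, -157.865°, +164.477°, +169.565°.
Eastward gaps between consecutive values (wrapping around): 16.351°, 322.342°, 5.088°, 16.219°.
Largest gap = 322.342° ⇒ minimal covering band is its complement: 360° − 322.342° = 37.658°.
Band runs from +164.477° eastward to -157.865°, crossing the antimeridian.

37.658°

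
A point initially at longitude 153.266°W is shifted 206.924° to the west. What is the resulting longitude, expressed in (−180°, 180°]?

0.190°W

Start at -153.266°; shift −206.924° → -360.190°.
-360.190° lies outside (−180°, 180°]; add 360° → -0.190°.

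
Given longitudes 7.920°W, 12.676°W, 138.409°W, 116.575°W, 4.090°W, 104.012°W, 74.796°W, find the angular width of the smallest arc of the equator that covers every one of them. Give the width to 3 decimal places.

134.319°

Sort the longitudes: -138.409°, -116.575°, -104.012°, -74.796°, -12.676°, -7.920°, -4.090°.
Eastward gaps between consecutive values (wrapping around): 21.834°, 12.563°, 29.216°, 62.120°, 4.756°, 3.830°, 225.681°.
Largest gap = 225.681° ⇒ minimal covering band is its complement: 360° − 225.681° = 134.319°.
Band runs from -138.409° eastward to -4.090°.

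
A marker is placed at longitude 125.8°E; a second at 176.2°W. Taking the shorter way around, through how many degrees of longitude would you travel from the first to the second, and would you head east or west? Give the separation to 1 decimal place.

Raw difference: -176.2 − 125.8 = -302.0°.
Normalise into (−180°, 180°]: -302.0° + 360° = 58.0°.
Positive ⇒ the second point lies to the east; separation 58.0°.

58.0° east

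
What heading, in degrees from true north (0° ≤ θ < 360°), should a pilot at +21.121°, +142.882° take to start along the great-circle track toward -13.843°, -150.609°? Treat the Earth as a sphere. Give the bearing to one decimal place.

Δλ = -150.609 − 142.882 = -293.491°; wrapped into (−180°, 180°]: 66.509°.
θ = atan2( sin Δλ · cos φ₂ , cos φ₁ · sin φ₂ − sin φ₁ · cos φ₂ · cos Δλ )
  = atan2(0.89048, -0.36265) = 112.159° → normalised to [0°, 360°): 112.159°.

112.2°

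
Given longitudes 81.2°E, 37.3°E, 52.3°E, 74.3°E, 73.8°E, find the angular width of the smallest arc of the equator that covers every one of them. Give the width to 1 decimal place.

Sort the longitudes: +37.3°, +52.3°, +73.8°, +74.3°, +81.2°.
Eastward gaps between consecutive values (wrapping around): 15.0°, 21.5°, 0.5°, 6.9°, 316.1°.
Largest gap = 316.1° ⇒ minimal covering band is its complement: 360° − 316.1° = 43.9°.
Band runs from +37.3° eastward to +81.2°.

43.9°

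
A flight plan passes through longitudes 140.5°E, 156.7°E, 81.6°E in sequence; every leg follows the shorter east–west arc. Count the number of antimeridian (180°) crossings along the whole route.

0

Leg 1: +140.5° → +156.7°, shortest Δλ = 16.2° (east) — does not cross 180°.
Leg 2: +156.7° → +81.6°, shortest Δλ = -75.1° (west) — does not cross 180°.
Total crossings: 0.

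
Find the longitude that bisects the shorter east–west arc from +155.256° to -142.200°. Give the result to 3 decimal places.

Signed shortest Δλ from +155.256° to -142.200° is +62.544°.
Midpoint longitude = +155.256° + (+62.544°)/2 = +155.256° + 31.272° = +186.528°.
Normalise into (−180°, 180°]: -173.472°.
(The naïve average (+155.256 + -142.200)/2 = 6.528° is on the wrong side of the globe.)

-173.472°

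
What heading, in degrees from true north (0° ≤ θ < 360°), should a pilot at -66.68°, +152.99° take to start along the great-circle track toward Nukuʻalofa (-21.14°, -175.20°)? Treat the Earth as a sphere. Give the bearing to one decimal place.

Δλ = -175.20 − 152.99 = -328.19°; wrapped into (−180°, 180°]: 31.81°.
θ = atan2( sin Δλ · cos φ₂ , cos φ₁ · sin φ₂ − sin φ₁ · cos φ₂ · cos Δλ )
  = atan2(0.49163, 0.58509) = 40.039° → normalised to [0°, 360°): 40.039°.

40.0°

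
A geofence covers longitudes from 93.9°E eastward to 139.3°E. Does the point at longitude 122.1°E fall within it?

Band width going east from +93.9° to +139.3°: ((139.3 − 93.9) mod 360) = 45.4°.
Offset of +122.1° east of the west edge: ((122.1 − 93.9) mod 360) = 28.2°.
28.2° ≤ 45.4° ⇒ inside.

Yes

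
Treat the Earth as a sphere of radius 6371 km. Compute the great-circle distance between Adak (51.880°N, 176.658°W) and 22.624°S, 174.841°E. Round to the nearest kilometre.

8326 km

Δλ = 174.841 − -176.658 = 351.499°; wrapped into (−180°, 180°]: -8.501°.
Δφ = -22.624 − 51.880 = -74.504°.
a = sin²(Δφ/2) + cos φ₁ · cos φ₂ · sin²(Δλ/2) = 0.369545.
c = 2·atan2(√a, √(1−a)) = 1.30683 rad → d = 6371·c ≈ 8325.82 km.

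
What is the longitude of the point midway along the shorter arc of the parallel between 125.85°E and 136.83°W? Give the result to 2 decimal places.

Signed shortest Δλ from +125.85° to -136.83° is +97.32°.
Midpoint longitude = +125.85° + (+97.32°)/2 = +125.85° + 48.66° = +174.51°.
(The naïve average (+125.85 + -136.83)/2 = -5.49° is on the wrong side of the globe.)

174.51°E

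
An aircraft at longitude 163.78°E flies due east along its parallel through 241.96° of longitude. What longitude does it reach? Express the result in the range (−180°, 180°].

Start at +163.78°; shift +241.96° → +405.74°.
+405.74° lies outside (−180°, 180°]; subtract 360° → +45.74°.

45.74°E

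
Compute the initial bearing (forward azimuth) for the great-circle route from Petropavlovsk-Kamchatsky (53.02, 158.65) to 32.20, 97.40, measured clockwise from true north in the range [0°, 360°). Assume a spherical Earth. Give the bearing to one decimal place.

Δλ = 97.40 − 158.65 = -61.25°.
θ = atan2( sin Δλ · cos φ₂ , cos φ₁ · sin φ₂ − sin φ₁ · cos φ₂ · cos Δλ )
  = atan2(-0.74188, -0.00459) = -90.355° → normalised to [0°, 360°): 269.645°.

269.6°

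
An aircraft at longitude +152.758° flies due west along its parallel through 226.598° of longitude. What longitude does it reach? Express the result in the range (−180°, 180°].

-73.840°

Start at +152.758°; shift −226.598° → -73.840°.
-73.840° already lies in (−180°, 180°].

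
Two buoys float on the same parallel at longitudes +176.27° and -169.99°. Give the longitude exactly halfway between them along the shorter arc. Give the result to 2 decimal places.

-176.86°

Signed shortest Δλ from +176.27° to -169.99° is +13.74°.
Midpoint longitude = +176.27° + (+13.74°)/2 = +176.27° + 6.87° = +183.14°.
Normalise into (−180°, 180°]: -176.86°.
(The naïve average (+176.27 + -169.99)/2 = 3.14° is on the wrong side of the globe.)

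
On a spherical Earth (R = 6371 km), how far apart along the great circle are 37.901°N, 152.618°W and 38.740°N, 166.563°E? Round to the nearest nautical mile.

Δλ = 166.563 − -152.618 = 319.181°; wrapped into (−180°, 180°]: -40.819°.
Δφ = 38.740 − 37.901 = 0.839°.
a = sin²(Δφ/2) + cos φ₁ · cos φ₂ · sin²(Δλ/2) = 0.074902.
c = 2·atan2(√a, √(1−a)) = 0.55444 rad → d = 6371·c ≈ 3532.32 km ≈ 1907.30 nmi.

1907 nmi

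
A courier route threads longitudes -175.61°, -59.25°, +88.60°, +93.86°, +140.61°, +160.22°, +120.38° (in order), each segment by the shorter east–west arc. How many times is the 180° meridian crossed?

0

Leg 1: -175.61° → -59.25°, shortest Δλ = 116.36° (east) — does not cross 180°.
Leg 2: -59.25° → +88.60°, shortest Δλ = 147.85° (east) — does not cross 180°.
Leg 3: +88.60° → +93.86°, shortest Δλ = 5.26° (east) — does not cross 180°.
Leg 4: +93.86° → +140.61°, shortest Δλ = 46.75° (east) — does not cross 180°.
Leg 5: +140.61° → +160.22°, shortest Δλ = 19.61° (east) — does not cross 180°.
Leg 6: +160.22° → +120.38°, shortest Δλ = -39.84° (west) — does not cross 180°.
Total crossings: 0.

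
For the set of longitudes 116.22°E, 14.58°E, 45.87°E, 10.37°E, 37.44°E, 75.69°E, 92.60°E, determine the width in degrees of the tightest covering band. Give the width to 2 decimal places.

105.85°

Sort the longitudes: +10.37°, +14.58°, +37.44°, +45.87°, +75.69°, +92.60°, +116.22°.
Eastward gaps between consecutive values (wrapping around): 4.21°, 22.86°, 8.43°, 29.82°, 16.91°, 23.62°, 254.15°.
Largest gap = 254.15° ⇒ minimal covering band is its complement: 360° − 254.15° = 105.85°.
Band runs from +10.37° eastward to +116.22°.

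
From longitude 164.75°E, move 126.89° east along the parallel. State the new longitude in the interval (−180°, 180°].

Start at +164.75°; shift +126.89° → +291.64°.
+291.64° lies outside (−180°, 180°]; subtract 360° → -68.36°.

68.36°W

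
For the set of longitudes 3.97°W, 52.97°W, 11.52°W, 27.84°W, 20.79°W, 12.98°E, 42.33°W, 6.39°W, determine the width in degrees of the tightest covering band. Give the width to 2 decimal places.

Sort the longitudes: -52.97°, -42.33°, -27.84°, -20.79°, -11.52°, -6.39°, -3.97°, +12.98°.
Eastward gaps between consecutive values (wrapping around): 10.64°, 14.49°, 7.05°, 9.27°, 5.13°, 2.42°, 16.95°, 294.05°.
Largest gap = 294.05° ⇒ minimal covering band is its complement: 360° − 294.05° = 65.95°.
Band runs from -52.97° eastward to +12.98°.

65.95°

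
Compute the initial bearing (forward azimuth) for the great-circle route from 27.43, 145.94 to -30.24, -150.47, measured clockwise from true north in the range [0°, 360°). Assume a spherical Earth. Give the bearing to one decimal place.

Δλ = -150.47 − 145.94 = -296.41°; wrapped into (−180°, 180°]: 63.59°.
θ = atan2( sin Δλ · cos φ₂ , cos φ₁ · sin φ₂ − sin φ₁ · cos φ₂ · cos Δλ )
  = atan2(0.77376, -0.62402) = 128.885° → normalised to [0°, 360°): 128.885°.

128.9°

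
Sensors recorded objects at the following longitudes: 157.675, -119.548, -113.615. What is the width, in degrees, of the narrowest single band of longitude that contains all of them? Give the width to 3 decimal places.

Sort the longitudes: -119.548°, -113.615°, +157.675°.
Eastward gaps between consecutive values (wrapping around): 5.933°, 271.290°, 82.777°.
Largest gap = 271.290° ⇒ minimal covering band is its complement: 360° − 271.290° = 88.710°.
Band runs from +157.675° eastward to -113.615°, crossing the antimeridian.

88.710°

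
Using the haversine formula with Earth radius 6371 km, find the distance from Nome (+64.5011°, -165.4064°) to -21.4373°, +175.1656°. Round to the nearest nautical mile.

Δλ = 175.1656 − -165.4064 = 340.5720°; wrapped into (−180°, 180°]: -19.4280°.
Δφ = -21.4373 − 64.5011 = -85.9384°.
a = sin²(Δφ/2) + cos φ₁ · cos φ₂ · sin²(Δλ/2) = 0.475994.
c = 2·atan2(√a, √(1−a)) = 1.52277 rad → d = 6371·c ≈ 9701.54 km ≈ 5238.41 nmi.

5238 nmi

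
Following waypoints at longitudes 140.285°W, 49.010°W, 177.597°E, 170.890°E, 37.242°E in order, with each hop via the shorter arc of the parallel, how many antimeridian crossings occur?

1

Leg 1: -140.285° → -49.010°, shortest Δλ = 91.275° (east) — does not cross 180°.
Leg 2: -49.010° → +177.597°, shortest Δλ = -133.393° (west) — crosses 180°.
Leg 3: +177.597° → +170.890°, shortest Δλ = -6.707° (west) — does not cross 180°.
Leg 4: +170.890° → +37.242°, shortest Δλ = -133.648° (west) — does not cross 180°.
Total crossings: 1.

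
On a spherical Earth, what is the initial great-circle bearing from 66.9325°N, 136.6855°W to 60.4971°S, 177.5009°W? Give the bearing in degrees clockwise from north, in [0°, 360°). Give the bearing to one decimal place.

Δλ = -177.5009 − -136.6855 = -40.8154°.
θ = atan2( sin Δλ · cos φ₂ , cos φ₁ · sin φ₂ − sin φ₁ · cos φ₂ · cos Δλ )
  = atan2(-0.32189, -0.68392) = -154.796° → normalised to [0°, 360°): 205.204°.

205.2°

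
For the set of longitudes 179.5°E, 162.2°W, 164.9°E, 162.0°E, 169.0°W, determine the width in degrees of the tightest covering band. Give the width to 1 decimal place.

Sort the longitudes: -169.0°, -162.2°, +162.0°, +164.9°, +179.5°.
Eastward gaps between consecutive values (wrapping around): 6.8°, 324.2°, 2.9°, 14.6°, 11.5°.
Largest gap = 324.2° ⇒ minimal covering band is its complement: 360° − 324.2° = 35.8°.
Band runs from +162.0° eastward to -162.2°, crossing the antimeridian.

35.8°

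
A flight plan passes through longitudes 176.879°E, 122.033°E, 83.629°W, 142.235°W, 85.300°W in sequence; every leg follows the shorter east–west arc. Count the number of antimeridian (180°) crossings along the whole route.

1

Leg 1: +176.879° → +122.033°, shortest Δλ = -54.846° (west) — does not cross 180°.
Leg 2: +122.033° → -83.629°, shortest Δλ = 154.338° (east) — crosses 180°.
Leg 3: -83.629° → -142.235°, shortest Δλ = -58.606° (west) — does not cross 180°.
Leg 4: -142.235° → -85.300°, shortest Δλ = 56.935° (east) — does not cross 180°.
Total crossings: 1.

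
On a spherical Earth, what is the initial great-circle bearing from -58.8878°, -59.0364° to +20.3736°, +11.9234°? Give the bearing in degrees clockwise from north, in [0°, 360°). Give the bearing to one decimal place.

Δλ = 11.9234 − -59.0364 = 70.9598°.
θ = atan2( sin Δλ · cos φ₂ , cos φ₁ · sin φ₂ − sin φ₁ · cos φ₂ · cos Δλ )
  = atan2(0.88615, 0.44172) = 63.505° → normalised to [0°, 360°): 63.505°.

63.5°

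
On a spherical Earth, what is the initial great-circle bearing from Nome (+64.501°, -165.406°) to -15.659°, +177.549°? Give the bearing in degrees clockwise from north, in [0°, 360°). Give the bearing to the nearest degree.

Δλ = 177.549 − -165.406 = 342.955°; wrapped into (−180°, 180°]: -17.045°.
θ = atan2( sin Δλ · cos φ₂ , cos φ₁ · sin φ₂ − sin φ₁ · cos φ₂ · cos Δλ )
  = atan2(-0.28224, -0.94711) = -163.406° → normalised to [0°, 360°): 196.594°.

197°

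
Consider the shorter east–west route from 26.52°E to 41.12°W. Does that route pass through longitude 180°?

No

Signed shortest Δλ = ((-41.12 − 26.52 + 180) mod 360) − 180 = -67.64°.
Going west by 67.64° from +26.52° reaches -41.12° without touching 180°.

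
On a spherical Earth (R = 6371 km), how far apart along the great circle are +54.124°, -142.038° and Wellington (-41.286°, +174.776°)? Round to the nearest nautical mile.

6144 nmi

Δλ = 174.776 − -142.038 = 316.814°; wrapped into (−180°, 180°]: -43.186°.
Δφ = -41.286 − 54.124 = -95.410°.
a = sin²(Δφ/2) + cos φ₁ · cos φ₂ · sin²(Δλ/2) = 0.606780.
c = 2·atan2(√a, √(1−a)) = 1.78601 rad → d = 6371·c ≈ 11378.69 km ≈ 6144.00 nmi.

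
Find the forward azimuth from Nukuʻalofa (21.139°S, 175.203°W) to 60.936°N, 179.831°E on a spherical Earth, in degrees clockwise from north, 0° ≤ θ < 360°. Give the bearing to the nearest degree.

358°

Δλ = 179.831 − -175.203 = 355.034°; wrapped into (−180°, 180°]: -4.966°.
θ = atan2( sin Δλ · cos φ₂ , cos φ₁ · sin φ₂ − sin φ₁ · cos φ₂ · cos Δλ )
  = atan2(-0.04205, 0.98979) = -2.433° → normalised to [0°, 360°): 357.567°.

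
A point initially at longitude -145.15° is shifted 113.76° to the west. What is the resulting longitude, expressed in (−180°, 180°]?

+101.09°

Start at -145.15°; shift −113.76° → -258.91°.
-258.91° lies outside (−180°, 180°]; add 360° → +101.09°.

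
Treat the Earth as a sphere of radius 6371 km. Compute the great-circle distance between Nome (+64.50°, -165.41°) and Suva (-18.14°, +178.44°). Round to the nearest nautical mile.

Δλ = 178.44 − -165.41 = 343.85°; wrapped into (−180°, 180°]: -16.15°.
Δφ = -18.14 − 64.50 = -82.64°.
a = sin²(Δφ/2) + cos φ₁ · cos φ₂ · sin²(Δλ/2) = 0.444021.
c = 2·atan2(√a, √(1−a)) = 1.45860 rad → d = 6371·c ≈ 9292.76 km ≈ 5017.69 nmi.

5018 nmi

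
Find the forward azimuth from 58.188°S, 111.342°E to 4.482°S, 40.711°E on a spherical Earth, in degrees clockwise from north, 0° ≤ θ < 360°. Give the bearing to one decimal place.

Δλ = 40.711 − 111.342 = -70.631°.
θ = atan2( sin Δλ · cos φ₂ , cos φ₁ · sin φ₂ − sin φ₁ · cos φ₂ · cos Δλ )
  = atan2(-0.94052, 0.23978) = -75.698° → normalised to [0°, 360°): 284.302°.

284.3°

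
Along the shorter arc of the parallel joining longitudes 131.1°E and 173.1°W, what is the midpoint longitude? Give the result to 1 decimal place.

Signed shortest Δλ from +131.1° to -173.1° is +55.8°.
Midpoint longitude = +131.1° + (+55.8°)/2 = +131.1° + 27.9° = +159.0°.
(The naïve average (+131.1 + -173.1)/2 = -21.0° is on the wrong side of the globe.)

159.0°E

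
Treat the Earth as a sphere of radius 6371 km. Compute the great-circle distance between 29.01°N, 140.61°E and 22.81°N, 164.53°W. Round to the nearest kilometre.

Δλ = -164.53 − 140.61 = -305.14°; wrapped into (−180°, 180°]: 54.86°.
Δφ = 22.81 − 29.01 = -6.20°.
a = sin²(Δφ/2) + cos φ₁ · cos φ₂ · sin²(Δλ/2) = 0.173998.
c = 2·atan2(√a, √(1−a)) = 0.86057 rad → d = 6371·c ≈ 5482.70 km.

5483 km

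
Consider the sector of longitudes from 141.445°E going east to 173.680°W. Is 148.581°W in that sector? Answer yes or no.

No

Band width going east from +141.445° to -173.680°: ((-173.680 − 141.445) mod 360) = 44.875°.
Offset of -148.581° east of the west edge: ((-148.581 − 141.445) mod 360) = 69.974°.
69.974° > 44.875° ⇒ outside.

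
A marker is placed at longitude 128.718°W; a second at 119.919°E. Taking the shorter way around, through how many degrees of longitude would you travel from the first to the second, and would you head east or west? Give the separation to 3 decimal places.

Raw difference: 119.919 − -128.718 = 248.637°.
Normalise into (−180°, 180°]: 248.637° − 360° = -111.363°.
Negative ⇒ the second point lies to the west; separation 111.363°.

111.363° west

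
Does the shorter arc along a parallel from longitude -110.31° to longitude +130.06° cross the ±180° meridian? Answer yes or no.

Yes

Naïve |130.06 − -110.31| = 240.37° > 180°, so the shorter arc goes the other way round — across 180°.
Signed shortest Δλ = ((130.06 − -110.31 + 180) mod 360) − 180 = -119.63°.
Going west by 119.63° from -110.31° passes through 180° before reaching +130.06°.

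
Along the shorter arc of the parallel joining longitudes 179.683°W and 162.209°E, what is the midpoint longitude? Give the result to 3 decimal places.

171.263°E

Signed shortest Δλ from -179.683° to +162.209° is -18.108°.
Midpoint longitude = -179.683° + (-18.108°)/2 = -179.683° − 9.054° = -188.737°.
Normalise into (−180°, 180°]: +171.263°.
(The naïve average (-179.683 + +162.209)/2 = -8.737° is on the wrong side of the globe.)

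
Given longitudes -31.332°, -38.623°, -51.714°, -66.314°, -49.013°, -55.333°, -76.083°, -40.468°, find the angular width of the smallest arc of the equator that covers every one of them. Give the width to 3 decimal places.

Sort the longitudes: -76.083°, -66.314°, -55.333°, -51.714°, -49.013°, -40.468°, -38.623°, -31.332°.
Eastward gaps between consecutive values (wrapping around): 9.769°, 10.981°, 3.619°, 2.701°, 8.545°, 1.845°, 7.291°, 315.249°.
Largest gap = 315.249° ⇒ minimal covering band is its complement: 360° − 315.249° = 44.751°.
Band runs from -76.083° eastward to -31.332°.

44.751°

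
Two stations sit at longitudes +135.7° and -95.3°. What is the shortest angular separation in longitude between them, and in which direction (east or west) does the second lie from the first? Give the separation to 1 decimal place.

129.0° east

Raw difference: -95.3 − 135.7 = -231.0°.
Normalise into (−180°, 180°]: -231.0° + 360° = 129.0°.
Positive ⇒ the second point lies to the east; separation 129.0°.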